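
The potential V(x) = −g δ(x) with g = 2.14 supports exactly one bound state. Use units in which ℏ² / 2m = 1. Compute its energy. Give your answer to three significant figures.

The bound state is ψ(x) = √κ e^{−κ|x|}. The derivative jump ψ'(0⁺) − ψ'(0⁻) = −(2mg/ℏ²)ψ(0) fixes κ = mg/ℏ² = 1.070.
Then E = −ℏ²κ²/(2m) = −mg²/(2ℏ²) = -1.145.

E = -1.14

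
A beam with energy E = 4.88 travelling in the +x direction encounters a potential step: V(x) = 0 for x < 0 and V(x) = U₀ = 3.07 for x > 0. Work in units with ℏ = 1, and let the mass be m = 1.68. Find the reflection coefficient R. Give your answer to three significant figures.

R = 0.0590

On each side the TISE gives plane waves with k = √(2m(E − V))/ℏ: k₁ = √(2·1.68·4.88) = 4.049, k₂ = √(2·1.68·1.81) = 2.466.
Matching ψ and ψ′ at x = 0 gives r = (k₁ − k₂)/(k₁ + k₂), so R = r² = 0.05905 and T = 1 − R = 0.9410.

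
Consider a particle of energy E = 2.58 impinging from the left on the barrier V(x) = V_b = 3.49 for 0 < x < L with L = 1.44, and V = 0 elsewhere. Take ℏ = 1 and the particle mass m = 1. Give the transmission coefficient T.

T = 0.0619

E < V_b: inside the barrier ψ ∝ e^{±κx} with κ = √(2m(V_b − E))/ℏ = 1.349.
κL = 1.943, sinh(κL) = 3.417.
Matching ψ, ψ′ at both faces gives T = [1 + V_b² sinh²(κL) / (4E(V_b − E))]⁻¹ = 1/16.14 = 0.0619.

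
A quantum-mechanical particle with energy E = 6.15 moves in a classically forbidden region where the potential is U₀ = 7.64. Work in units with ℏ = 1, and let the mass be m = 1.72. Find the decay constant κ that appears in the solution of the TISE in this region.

Since E < U₀ the TISE in this region is ψ'' = κ²ψ with κ = √(2m(U₀ − E))/ℏ.
κ = √(2 × 1.72 × 1.49) = 2.264.

κ = 2.26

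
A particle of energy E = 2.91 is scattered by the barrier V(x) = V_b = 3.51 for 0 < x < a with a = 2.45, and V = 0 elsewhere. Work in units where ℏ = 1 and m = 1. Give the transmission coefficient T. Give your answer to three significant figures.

T = 0.0106

E < V_b: inside the barrier ψ ∝ e^{±κx} with κ = √(2m(V_b − E))/ℏ = 1.095.
κa = 2.684, sinh(κa) = 7.286.
The exact tunnelling result is T⁻¹ = 1 + V_b² sinh²(κa) / [4E(V_b − E)] = 94.66, so T = 0.0106.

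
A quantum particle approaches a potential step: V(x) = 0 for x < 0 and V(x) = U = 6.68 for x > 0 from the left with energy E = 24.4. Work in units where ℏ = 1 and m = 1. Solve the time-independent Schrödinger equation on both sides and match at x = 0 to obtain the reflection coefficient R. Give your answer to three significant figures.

On each side the TISE gives plane waves with k = √(2m(E − V))/ℏ: k₁ = √(2·1·24.4) = 6.986, k₂ = √(2·1·17.72) = 5.953.
Matching ψ and ψ′ at x = 0 gives r = (k₁ − k₂)/(k₁ + k₂), so R = r² = 0.006368 and T = 1 − R = 0.9936.

R = 0.00637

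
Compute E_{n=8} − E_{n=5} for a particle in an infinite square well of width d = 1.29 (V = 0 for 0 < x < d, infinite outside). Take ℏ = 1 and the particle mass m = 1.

ΔE = 116

E_n = n²π²ℏ²/(2md²), so ΔE = (8² − 5²) π²ℏ²/(2md²).
ΔE = 39 × π² / (2 × 1 × 1.29²) = 115.7.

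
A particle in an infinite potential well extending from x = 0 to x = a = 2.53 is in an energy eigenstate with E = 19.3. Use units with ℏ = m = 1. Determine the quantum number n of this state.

From E_n = n²π²ℏ²/(2ma²) invert to n = √(2ma²E)/(πℏ).
n = (2.53/π) × √(2 × 1 × 19.3) = 5.003 → n = 5.

n = 5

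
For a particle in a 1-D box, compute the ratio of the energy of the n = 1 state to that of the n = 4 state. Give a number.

0.0625

Since E_n ∝ n², the ratio is (1/4)² = 0.0625.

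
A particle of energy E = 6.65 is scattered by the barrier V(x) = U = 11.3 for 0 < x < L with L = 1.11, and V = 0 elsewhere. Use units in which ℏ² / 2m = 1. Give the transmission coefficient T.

T = 0.0318

E < U: inside the barrier ψ ∝ e^{±κx} with κ = √(2m(U − E))/ℏ = 2.156.
κL = 2.394, sinh(κL) = 5.431.
Matching ψ, ψ′ at both faces gives T = [1 + U² sinh²(κL) / (4E(U − E))]⁻¹ = 1/31.45 = 0.0318.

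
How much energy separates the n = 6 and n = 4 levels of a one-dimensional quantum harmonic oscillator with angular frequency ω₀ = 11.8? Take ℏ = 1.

E_n = ℏω₀(n + ½), so ΔE = (6 − 4) ℏω₀ = 2 × 11.8 = 23.60.

ΔE = 23.6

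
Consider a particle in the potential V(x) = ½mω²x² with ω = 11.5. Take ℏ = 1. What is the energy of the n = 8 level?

E = 97.8

Using E_n = (n + ½)ℏω: E_8 = 8.5 × 11.5 = 97.75.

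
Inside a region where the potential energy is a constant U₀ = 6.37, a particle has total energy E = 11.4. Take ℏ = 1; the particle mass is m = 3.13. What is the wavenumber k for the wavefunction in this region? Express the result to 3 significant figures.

With E > U₀ the solution is oscillatory, ψ ∝ e^{±ikx} with k = √(2m(E − U₀))/ℏ.
k = √(2 × 3.13 × 5.03) = 5.611.

k = 5.61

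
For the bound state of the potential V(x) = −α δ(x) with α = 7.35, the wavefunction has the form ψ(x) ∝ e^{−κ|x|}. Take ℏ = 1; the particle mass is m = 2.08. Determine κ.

Integrate −(ℏ²/2m)ψ'' − αδ(x)ψ = Eψ from −ε to +ε: the ψ'' term gives ψ'(0⁺) − ψ'(0⁻) and the δ term gives −(2mα/ℏ²)ψ(0).
With ψ ∝ e^{−κ|x|} this yields −2κ = −2mα/ℏ², so κ = mα/ℏ² = 15.29.

κ = 15.3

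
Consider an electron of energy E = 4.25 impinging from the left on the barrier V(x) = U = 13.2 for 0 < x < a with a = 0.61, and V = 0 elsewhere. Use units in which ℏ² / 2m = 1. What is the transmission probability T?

E < U: inside the barrier ψ ∝ e^{±κx} with κ = √(2m(U − E))/ℏ = 2.992.
κa = 1.825, sinh(κa) = 3.021.
The exact tunnelling result is T⁻¹ = 1 + U² sinh²(κa) / [4E(U − E)] = 11.45, so T = 0.0874.

T = 0.0874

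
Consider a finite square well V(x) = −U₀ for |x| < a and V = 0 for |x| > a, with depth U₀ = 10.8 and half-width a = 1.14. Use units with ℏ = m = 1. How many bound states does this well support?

The dimensionless depth is z₀ = a√(2mU₀)/ℏ = 1.14 × √(21.60) = 5.298.
A new bound state (alternating even/odd) appears each time z₀ passes a multiple of π/2, so N = ⌊2z₀/π⌋ + 1 = ⌊3.373⌋ + 1 = 4.

N = 4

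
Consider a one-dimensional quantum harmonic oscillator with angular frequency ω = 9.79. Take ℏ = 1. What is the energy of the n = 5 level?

Using E_n = (n + ½)ℏω: E_5 = 5.5 × 9.79 = 53.85.

E = 53.8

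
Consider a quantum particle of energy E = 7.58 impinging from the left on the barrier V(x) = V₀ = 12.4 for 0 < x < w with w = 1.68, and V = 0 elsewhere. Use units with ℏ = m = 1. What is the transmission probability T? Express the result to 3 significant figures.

T = 0.000112

Since E < V₀ the interior solution is evanescent with decay constant κ = √(2m(V₀ − E))/ℏ = 3.105.
κw = 5.216, sinh(κw) = 92.11.
The exact tunnelling result is T⁻¹ = 1 + V₀² sinh²(κw) / [4E(V₀ − E)] = 8927, so T = 0.000112.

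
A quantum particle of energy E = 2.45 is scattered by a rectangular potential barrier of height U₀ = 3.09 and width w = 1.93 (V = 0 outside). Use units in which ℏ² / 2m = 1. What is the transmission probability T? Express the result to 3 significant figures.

T = 0.116

E < U₀: inside the barrier ψ ∝ e^{±κx} with κ = √(2m(U₀ − E))/ℏ = 0.8000.
κw = 1.544, sinh(κw) = 2.235.
Matching ψ, ψ′ at both faces gives T = [1 + U₀² sinh²(κw) / (4E(U₀ − E))]⁻¹ = 1/8.604 = 0.116.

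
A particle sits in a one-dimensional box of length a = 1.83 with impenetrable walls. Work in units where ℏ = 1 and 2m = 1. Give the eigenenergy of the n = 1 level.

E = 2.95

The infinite-well eigenfunctions ψ_n = √(2/a) sin(nπx/a) vanish at both walls, giving E_n = n²π²ℏ²/(2ma²).
E_1 = 1² × π² / (2 × 0.5 × 1.83²) = 2.947.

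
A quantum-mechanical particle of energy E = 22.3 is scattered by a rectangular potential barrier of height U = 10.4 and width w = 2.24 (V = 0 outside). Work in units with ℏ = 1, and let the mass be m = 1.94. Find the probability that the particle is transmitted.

T = 0.978

Above the barrier the interior wavenumber is k₂ = √(2m(E − U))/ℏ = 6.795, giving phase k₂w = 15.22.
Matching at both interfaces gives T⁻¹ = 1 + U² sin²(k₂w) / [4E(E − U)] = 1.022, hence T = 0.978.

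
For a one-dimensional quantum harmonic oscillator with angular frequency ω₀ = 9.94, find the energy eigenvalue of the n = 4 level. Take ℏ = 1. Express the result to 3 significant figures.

Using E_n = (n + ½)ℏω₀: E_4 = 4.5 × 9.94 = 44.73.

E = 44.7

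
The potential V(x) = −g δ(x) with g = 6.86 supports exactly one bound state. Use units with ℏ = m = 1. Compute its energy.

The bound state is ψ(x) = √κ e^{−κ|x|}. The derivative jump ψ'(0⁺) − ψ'(0⁻) = −(2mg/ℏ²)ψ(0) fixes κ = mg/ℏ² = 6.860.
Then E = −ℏ²κ²/(2m) = −mg²/(2ℏ²) = -23.53.

E = -23.5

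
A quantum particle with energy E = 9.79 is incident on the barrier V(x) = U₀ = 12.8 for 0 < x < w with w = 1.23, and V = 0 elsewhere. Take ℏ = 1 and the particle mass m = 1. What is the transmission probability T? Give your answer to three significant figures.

Since E < U₀ the interior solution is evanescent with decay constant κ = √(2m(U₀ − E))/ℏ = 2.454.
κw = 3.018, sinh(κw) = 10.20.
Matching ψ, ψ′ at both faces gives T = [1 + U₀² sinh²(κw) / (4E(U₀ − E))]⁻¹ = 1/145.6 = 0.00687.

T = 0.00687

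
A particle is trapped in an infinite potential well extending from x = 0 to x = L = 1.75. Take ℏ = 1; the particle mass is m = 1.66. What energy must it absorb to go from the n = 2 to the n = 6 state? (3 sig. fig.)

ΔE = 31.1

E_n = n²π²ℏ²/(2mL²), so ΔE = (6² − 2²) π²ℏ²/(2mL²).
ΔE = 32 × π² / (2 × 1.66 × 1.75²) = 31.06.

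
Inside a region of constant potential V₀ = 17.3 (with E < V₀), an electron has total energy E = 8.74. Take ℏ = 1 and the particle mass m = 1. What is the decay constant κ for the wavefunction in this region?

Since E < V₀ the TISE in this region is ψ'' = κ²ψ with κ = √(2m(V₀ − E))/ℏ.
κ = √(2 × 1 × 8.56) = 4.138.

κ = 4.14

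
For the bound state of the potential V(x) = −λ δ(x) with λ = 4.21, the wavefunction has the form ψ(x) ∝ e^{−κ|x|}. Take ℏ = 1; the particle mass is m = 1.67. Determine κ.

κ = 7.03

Integrating the TISE across x = 0 gives the cusp condition ψ'(0⁺) − ψ'(0⁻) = −(2mλ/ℏ²)ψ(0).
With ψ ∝ e^{−κ|x|} this yields −2κ = −2mλ/ℏ², so κ = mλ/ℏ² = 7.031.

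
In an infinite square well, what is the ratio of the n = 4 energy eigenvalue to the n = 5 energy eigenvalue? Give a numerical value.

0.64

Since E_n ∝ n², the ratio is (4/5)² = 0.64.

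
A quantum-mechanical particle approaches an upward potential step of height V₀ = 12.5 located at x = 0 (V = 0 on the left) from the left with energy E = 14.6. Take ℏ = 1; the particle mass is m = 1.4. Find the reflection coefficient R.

R = 0.203

The wavenumbers are k₁ = √(2mE)/ℏ = 6.394 on the left and k₂ = √(2m(E − V₀))/ℏ = 2.425 on the right.
Matching ψ and ψ′ at x = 0 gives r = (k₁ − k₂)/(k₁ + k₂), so R = r² = 0.2026 and T = 1 − R = 0.7974.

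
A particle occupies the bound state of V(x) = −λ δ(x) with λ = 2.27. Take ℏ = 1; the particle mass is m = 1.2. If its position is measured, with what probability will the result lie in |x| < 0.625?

The normalised bound state is ψ = √κ e^{−κ|x|} with κ = mλ/ℏ² = 2.724.
P(|x| < d) = ∫_{−d}^{d} κ e^{−2κ|x|} dx = 1 − e^{−2κd} = 1 − e^{−3.405} = 0.9668.

P = 0.967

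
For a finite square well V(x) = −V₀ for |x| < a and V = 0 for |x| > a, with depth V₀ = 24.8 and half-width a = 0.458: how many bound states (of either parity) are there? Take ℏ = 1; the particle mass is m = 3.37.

N = 4

Define the well-strength parameter z₀ = (a/ℏ)√(2mV₀) = 0.458 × √(2·3.37·24.8) = 5.921.
A new bound state (alternating even/odd) appears each time z₀ passes a multiple of π/2, so N = ⌊2z₀/π⌋ + 1 = ⌊3.770⌋ + 1 = 4.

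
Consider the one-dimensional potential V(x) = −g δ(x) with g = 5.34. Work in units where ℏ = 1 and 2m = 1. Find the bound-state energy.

E = -7.13

For x ≠ 0 the bound state is ψ ∝ e^{−κ|x|}; integrating the TISE across the delta gives the cusp condition 2κ = 2mg/ℏ², so κ = 2.670.
Then E = −ℏ²κ²/(2m) = −mg²/(2ℏ²) = -7.129.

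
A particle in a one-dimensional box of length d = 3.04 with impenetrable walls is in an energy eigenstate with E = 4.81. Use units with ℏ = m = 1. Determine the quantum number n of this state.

From E_n = n²π²ℏ²/(2md²) invert to n = √(2md²E)/(πℏ).
n = (3.04/π) × √(2 × 1 × 4.81) = 3.001 → n = 3.

n = 3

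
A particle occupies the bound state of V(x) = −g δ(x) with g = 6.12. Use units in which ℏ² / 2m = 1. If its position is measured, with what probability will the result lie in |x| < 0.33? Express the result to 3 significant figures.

P = 0.867

The normalised bound state is ψ = √κ e^{−κ|x|} with κ = mg/ℏ² = 3.060.
P(|x| < d) = ∫_{−d}^{d} κ e^{−2κ|x|} dx = 1 − e^{−2κd} = 1 − e^{−2.020} = 0.8673.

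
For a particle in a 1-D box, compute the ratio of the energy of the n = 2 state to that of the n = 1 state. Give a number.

Since E_n ∝ n², the ratio is (2/1)² = 4.

4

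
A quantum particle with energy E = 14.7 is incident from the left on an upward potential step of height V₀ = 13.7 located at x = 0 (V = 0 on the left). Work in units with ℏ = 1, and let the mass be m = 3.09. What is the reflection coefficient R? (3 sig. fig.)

R = 0.344

On each side the TISE gives plane waves with k = √(2m(E − V))/ℏ: k₁ = √(2·3.09·14.7) = 9.531, k₂ = √(2·3.09·1) = 2.486.
Matching ψ and ψ′ at x = 0 gives r = (k₁ − k₂)/(k₁ + k₂), so R = r² = 0.3437 and T = 1 − R = 0.6563.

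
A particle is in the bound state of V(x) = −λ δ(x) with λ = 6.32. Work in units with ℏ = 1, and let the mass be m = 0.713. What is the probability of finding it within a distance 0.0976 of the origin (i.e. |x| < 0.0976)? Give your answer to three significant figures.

P = 0.585

The normalised bound state is ψ = √κ e^{−κ|x|} with κ = mλ/ℏ² = 4.506.
P(|x| < d) = ∫_{−d}^{d} κ e^{−2κ|x|} dx = 1 − e^{−2κd} = 1 − e^{−0.8796} = 0.5851.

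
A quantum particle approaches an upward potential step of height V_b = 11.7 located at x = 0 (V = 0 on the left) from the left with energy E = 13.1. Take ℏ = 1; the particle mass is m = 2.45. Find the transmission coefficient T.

The wavenumbers are k₁ = √(2mE)/ℏ = 8.012 on the left and k₂ = √(2m(E − V_b))/ℏ = 2.619 on the right.
Matching ψ and ψ′ at x = 0 gives r = (k₁ − k₂)/(k₁ + k₂), so R = r² = 0.2573 and T = 1 − R = 0.7427.

T = 0.743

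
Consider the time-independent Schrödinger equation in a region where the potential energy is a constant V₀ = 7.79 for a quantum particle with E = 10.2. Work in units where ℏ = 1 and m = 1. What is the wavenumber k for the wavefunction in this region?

k = 2.20

With E > V₀ the solution is oscillatory, ψ ∝ e^{±ikx} with k = √(2m(E − V₀))/ℏ.
k = √(2 × 1 × 2.41) = 2.195.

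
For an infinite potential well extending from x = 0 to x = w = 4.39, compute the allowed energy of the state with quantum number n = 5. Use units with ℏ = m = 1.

E = 6.40

Requiring ψ(0) = ψ(w) = 0 quantises k = nπ/w, hence E_n = ℏ²k²/2m = n²π²ℏ²/(2mw²).
E_5 = 5² × π² / (2 × 1 × 4.39²) = 6.401.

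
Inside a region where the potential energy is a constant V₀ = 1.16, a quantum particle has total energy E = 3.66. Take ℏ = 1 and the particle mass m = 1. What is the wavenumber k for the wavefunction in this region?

k = 2.24

With E > V₀ the solution is oscillatory, ψ ∝ e^{±ikx} with k = √(2m(E − V₀))/ℏ.
k = √(2 × 1 × 2.5) = 2.236.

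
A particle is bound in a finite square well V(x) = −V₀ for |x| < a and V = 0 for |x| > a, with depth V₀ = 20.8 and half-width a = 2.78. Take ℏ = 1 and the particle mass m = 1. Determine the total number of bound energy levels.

Define the well-strength parameter z₀ = (a/ℏ)√(2mV₀) = 2.78 × √(2·1·20.8) = 17.93.
A new bound state (alternating even/odd) appears each time z₀ passes a multiple of π/2, so N = ⌊2z₀/π⌋ + 1 = ⌊11.41⌋ + 1 = 12.

N = 12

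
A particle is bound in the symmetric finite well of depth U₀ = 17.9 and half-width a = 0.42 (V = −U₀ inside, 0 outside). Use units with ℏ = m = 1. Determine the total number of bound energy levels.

N = 2

The dimensionless depth is z₀ = a√(2mU₀)/ℏ = 0.42 × √(35.80) = 2.513.
A new bound state (alternating even/odd) appears each time z₀ passes a multiple of π/2, so N = ⌊2z₀/π⌋ + 1 = ⌊1.600⌋ + 1 = 2.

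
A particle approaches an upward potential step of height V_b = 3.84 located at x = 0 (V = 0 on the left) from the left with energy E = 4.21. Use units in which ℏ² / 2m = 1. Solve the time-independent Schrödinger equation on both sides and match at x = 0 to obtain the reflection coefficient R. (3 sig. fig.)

The wavenumbers are k₁ = √(2mE)/ℏ = 2.052 on the left and k₂ = √(2m(E − V_b))/ℏ = 0.6083 on the right.
Matching ψ and ψ′ at x = 0 gives r = (k₁ − k₂)/(k₁ + k₂), so R = r² = 0.2945 and T = 1 − R = 0.7055.

R = 0.294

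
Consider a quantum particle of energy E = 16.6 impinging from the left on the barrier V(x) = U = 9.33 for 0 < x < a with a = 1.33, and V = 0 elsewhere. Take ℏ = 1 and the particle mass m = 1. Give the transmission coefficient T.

E > U: inside the barrier k₂ = √(2m(E − U))/ℏ = 3.813, k₂a = 5.071.
Matching at both interfaces gives T⁻¹ = 1 + U² sin²(k₂a) / [4E(E − U)] = 1.158, hence T = 0.864.

T = 0.864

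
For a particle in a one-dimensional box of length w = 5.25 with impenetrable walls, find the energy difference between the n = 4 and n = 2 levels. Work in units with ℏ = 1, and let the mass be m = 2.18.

ΔE = 0.986

E_n = n²π²ℏ²/(2mw²), so ΔE = (4² − 2²) π²ℏ²/(2mw²).
ΔE = 12 × π² / (2 × 2.18 × 5.25²) = 0.9855.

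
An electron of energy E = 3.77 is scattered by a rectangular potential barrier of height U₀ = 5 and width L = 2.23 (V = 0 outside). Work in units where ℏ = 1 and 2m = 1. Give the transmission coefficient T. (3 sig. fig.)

E < U₀: inside the barrier ψ ∝ e^{±κx} with κ = √(2m(U₀ − E))/ℏ = 1.109.
κL = 2.473, sinh(κL) = 5.888.
Matching ψ, ψ′ at both faces gives T = [1 + U₀² sinh²(κL) / (4E(U₀ − E))]⁻¹ = 1/47.73 = 0.0210.

T = 0.0210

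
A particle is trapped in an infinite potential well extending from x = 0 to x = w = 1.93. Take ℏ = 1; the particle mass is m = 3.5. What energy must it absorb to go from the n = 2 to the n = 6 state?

ΔE = 12.1

E_n = n²π²ℏ²/(2mw²), so ΔE = (6² − 2²) π²ℏ²/(2mw²).
ΔE = 32 × π² / (2 × 3.5 × 1.93²) = 12.11.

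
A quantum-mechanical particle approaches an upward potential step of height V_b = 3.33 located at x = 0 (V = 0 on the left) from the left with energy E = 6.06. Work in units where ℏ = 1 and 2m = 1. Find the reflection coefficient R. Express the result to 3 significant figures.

The wavenumbers are k₁ = √(2mE)/ℏ = 2.462 on the left and k₂ = √(2m(E − V_b))/ℏ = 1.652 on the right.
Matching ψ and ψ′ at x = 0 gives r = (k₁ − k₂)/(k₁ + k₂), so R = r² = 0.03871 and T = 1 − R = 0.9613.

R = 0.0387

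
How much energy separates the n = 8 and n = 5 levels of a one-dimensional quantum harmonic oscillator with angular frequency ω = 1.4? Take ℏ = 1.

ΔE = 4.20

E_n = ℏω(n + ½), so ΔE = (8 − 5) ℏω = 3 × 1.4 = 4.200.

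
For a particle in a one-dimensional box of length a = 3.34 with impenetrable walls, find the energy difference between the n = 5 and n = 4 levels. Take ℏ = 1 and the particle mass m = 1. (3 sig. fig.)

ΔE = 3.98

E_n = n²π²ℏ²/(2ma²), so ΔE = (5² − 4²) π²ℏ²/(2ma²).
ΔE = 9 × π² / (2 × 1 × 3.34²) = 3.981.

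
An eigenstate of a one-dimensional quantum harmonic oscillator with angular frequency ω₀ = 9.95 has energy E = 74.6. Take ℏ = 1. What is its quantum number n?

Invert E_n = (n + ½)ℏω₀: n = E/ℏω₀ − ½ = 6.997, so n = 7.

n = 7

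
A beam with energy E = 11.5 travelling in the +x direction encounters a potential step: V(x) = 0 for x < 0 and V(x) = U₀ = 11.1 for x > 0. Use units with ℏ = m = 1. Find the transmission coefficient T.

T = 0.530

On each side the TISE gives plane waves with k = √(2m(E − V))/ℏ: k₁ = √(2·1·11.5) = 4.796, k₂ = √(2·1·0.4) = 0.8944.
Continuity of ψ and ψ′ at the step yields the reflection amplitude r = (k₁ − k₂)/(k₁ + k₂) = 0.6856; thus R = |r|² = 0.4701, T = 0.5299.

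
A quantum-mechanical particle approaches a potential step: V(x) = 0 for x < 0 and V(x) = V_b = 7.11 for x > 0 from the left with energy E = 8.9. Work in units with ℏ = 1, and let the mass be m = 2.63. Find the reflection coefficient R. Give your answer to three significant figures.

The wavenumbers are k₁ = √(2mE)/ℏ = 6.842 on the left and k₂ = √(2m(E − V_b))/ℏ = 3.068 on the right.
Matching ψ and ψ′ at x = 0 gives r = (k₁ − k₂)/(k₁ + k₂), so R = r² = 0.1450 and T = 1 − R = 0.8550.

R = 0.145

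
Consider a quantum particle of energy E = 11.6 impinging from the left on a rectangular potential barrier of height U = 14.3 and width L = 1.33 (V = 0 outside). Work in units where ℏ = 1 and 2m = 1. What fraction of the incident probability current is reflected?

E < U: inside the barrier ψ ∝ e^{±κx} with κ = √(2m(U − E))/ℏ = 1.643.
κL = 2.185, sinh(κL) = 4.391.
Matching ψ, ψ′ at both faces gives T = [1 + U² sinh²(κL) / (4E(U − E))]⁻¹ = 1/32.47 = 0.0308.
R = 1 − T = 0.969.

R = 0.969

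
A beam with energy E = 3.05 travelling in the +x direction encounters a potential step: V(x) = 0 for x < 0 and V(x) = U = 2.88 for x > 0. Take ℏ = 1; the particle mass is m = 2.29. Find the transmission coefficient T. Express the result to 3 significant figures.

T = 0.618

The wavenumbers are k₁ = √(2mE)/ℏ = 3.738 on the left and k₂ = √(2m(E − U))/ℏ = 0.8824 on the right.
Continuity of ψ and ψ′ at the step yields the reflection amplitude r = (k₁ − k₂)/(k₁ + k₂) = 0.6180; thus R = |r|² = 0.3819, T = 0.6181.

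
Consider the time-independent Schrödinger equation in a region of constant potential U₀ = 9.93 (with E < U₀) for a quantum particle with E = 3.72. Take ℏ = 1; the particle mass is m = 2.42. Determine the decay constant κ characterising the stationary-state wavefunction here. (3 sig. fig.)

Since E < U₀ the TISE in this region is ψ'' = κ²ψ with κ = √(2m(U₀ − E))/ℏ.
κ = √(2 × 2.42 × 6.21) = 5.482.

κ = 5.48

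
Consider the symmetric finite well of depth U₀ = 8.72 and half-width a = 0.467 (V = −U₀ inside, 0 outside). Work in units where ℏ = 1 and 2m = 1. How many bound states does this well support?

N = 1

The dimensionless depth is z₀ = a√(2mU₀)/ℏ = 0.467 × √(8.720) = 1.379.
A new bound state (alternating even/odd) appears each time z₀ passes a multiple of π/2, so N = ⌊2z₀/π⌋ + 1 = ⌊0.8779⌋ + 1 = 1.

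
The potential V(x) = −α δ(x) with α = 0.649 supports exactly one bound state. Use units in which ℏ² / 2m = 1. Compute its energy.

E = -0.105

For x ≠ 0 the bound state is ψ ∝ e^{−κ|x|}; integrating the TISE across the delta gives the cusp condition 2κ = 2mα/ℏ², so κ = 0.3245.
Then E = −ℏ²κ²/(2m) = −mα²/(2ℏ²) = -0.1053.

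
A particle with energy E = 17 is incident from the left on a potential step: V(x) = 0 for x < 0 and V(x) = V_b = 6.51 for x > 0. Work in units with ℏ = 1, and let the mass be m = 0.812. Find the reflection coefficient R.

R = 0.0144

The wavenumbers are k₁ = √(2mE)/ℏ = 5.254 on the left and k₂ = √(2m(E − V_b))/ℏ = 4.127 on the right.
Matching ψ and ψ′ at x = 0 gives r = (k₁ − k₂)/(k₁ + k₂), so R = r² = 0.01443 and T = 1 − R = 0.9856.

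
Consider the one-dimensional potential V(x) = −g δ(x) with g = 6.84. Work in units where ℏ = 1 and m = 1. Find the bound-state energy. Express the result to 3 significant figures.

For x ≠ 0 the bound state is ψ ∝ e^{−κ|x|}; integrating the TISE across the delta gives the cusp condition 2κ = 2mg/ℏ², so κ = 6.840.
Then E = −ℏ²κ²/(2m) = −mg²/(2ℏ²) = -23.39.

E = -23.4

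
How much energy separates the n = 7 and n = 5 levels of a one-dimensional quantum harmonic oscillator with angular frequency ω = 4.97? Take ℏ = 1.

ΔE = 9.94

E_n = ℏω(n + ½), so ΔE = (7 − 5) ℏω = 2 × 4.97 = 9.940.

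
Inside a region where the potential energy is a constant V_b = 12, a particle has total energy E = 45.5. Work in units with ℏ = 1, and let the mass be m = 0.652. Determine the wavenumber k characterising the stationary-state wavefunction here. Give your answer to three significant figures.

With E > V_b the solution is oscillatory, ψ ∝ e^{±ikx} with k = √(2m(E − V_b))/ℏ.
k = √(2 × 0.652 × 33.5) = 6.609.

k = 6.61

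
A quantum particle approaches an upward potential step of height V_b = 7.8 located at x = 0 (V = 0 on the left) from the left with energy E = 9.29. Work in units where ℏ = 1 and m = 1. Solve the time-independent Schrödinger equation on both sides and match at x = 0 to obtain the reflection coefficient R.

On each side the TISE gives plane waves with k = √(2m(E − V))/ℏ: k₁ = √(2·1·9.29) = 4.310, k₂ = √(2·1·1.49) = 1.726.
Matching ψ and ψ′ at x = 0 gives r = (k₁ − k₂)/(k₁ + k₂), so R = r² = 0.1833 and T = 1 − R = 0.8167.

R = 0.183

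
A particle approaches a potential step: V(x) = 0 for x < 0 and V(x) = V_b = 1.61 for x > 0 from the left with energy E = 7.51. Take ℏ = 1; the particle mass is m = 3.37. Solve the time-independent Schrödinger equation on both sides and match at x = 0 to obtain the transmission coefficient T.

On each side the TISE gives plane waves with k = √(2m(E − V))/ℏ: k₁ = √(2·3.37·7.51) = 7.115, k₂ = √(2·3.37·5.9) = 6.306.
Continuity of ψ and ψ′ at the step yields the reflection amplitude r = (k₁ − k₂)/(k₁ + k₂) = 0.06025; thus R = |r|² = 0.003630, T = 0.9964.

T = 0.996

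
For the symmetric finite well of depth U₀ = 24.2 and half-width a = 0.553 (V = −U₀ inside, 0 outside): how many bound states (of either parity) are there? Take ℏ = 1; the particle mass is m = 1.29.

N = 3

The dimensionless depth is z₀ = a√(2mU₀)/ℏ = 0.553 × √(62.44) = 4.370.
A new bound state (alternating even/odd) appears each time z₀ passes a multiple of π/2, so N = ⌊2z₀/π⌋ + 1 = ⌊2.782⌋ + 1 = 3.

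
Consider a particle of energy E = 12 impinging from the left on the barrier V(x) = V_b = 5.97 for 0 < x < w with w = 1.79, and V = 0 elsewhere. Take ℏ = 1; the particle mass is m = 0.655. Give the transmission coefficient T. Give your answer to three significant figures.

E > V_b: inside the barrier k₂ = √(2m(E − V_b))/ℏ = 2.811, k₂w = 5.031.
T = [1 + V_b² sin²(k₂w) / (4E(E − V_b))]⁻¹ = 1/1.111 = 0.900.

T = 0.900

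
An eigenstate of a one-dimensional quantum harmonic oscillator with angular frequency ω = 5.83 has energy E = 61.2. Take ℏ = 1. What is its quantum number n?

Invert E_n = (n + ½)ℏω: n = E/ℏω − ½ = 9.997, so n = 10.

n = 10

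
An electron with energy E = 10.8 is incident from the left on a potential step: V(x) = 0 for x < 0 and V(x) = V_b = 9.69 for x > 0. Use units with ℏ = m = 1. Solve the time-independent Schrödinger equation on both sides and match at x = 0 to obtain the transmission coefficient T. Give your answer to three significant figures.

T = 0.735

On each side the TISE gives plane waves with k = √(2m(E − V))/ℏ: k₁ = √(2·1·10.8) = 4.648, k₂ = √(2·1·1.11) = 1.490.
Continuity of ψ and ψ′ at the step yields the reflection amplitude r = (k₁ − k₂)/(k₁ + k₂) = 0.5145; thus R = |r|² = 0.2647, T = 0.7353.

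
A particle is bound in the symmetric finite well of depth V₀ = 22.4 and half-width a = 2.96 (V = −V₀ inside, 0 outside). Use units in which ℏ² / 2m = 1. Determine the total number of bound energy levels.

N = 9

The dimensionless depth is z₀ = a√(2mV₀)/ℏ = 2.96 × √(22.40) = 14.01.
The even/odd transcendental equations gain one root per π/2 in z₀, giving N = 1 + ⌊2z₀/π⌋ = 1 + ⌊8.919⌋ = 9.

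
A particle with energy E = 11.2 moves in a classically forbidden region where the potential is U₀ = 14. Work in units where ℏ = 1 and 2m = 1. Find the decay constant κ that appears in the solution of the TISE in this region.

Since E < U₀ the TISE in this region is ψ'' = κ²ψ with κ = √(2m(U₀ − E))/ℏ.
κ = √(2 × 0.5 × 2.8) = 1.673.

κ = 1.67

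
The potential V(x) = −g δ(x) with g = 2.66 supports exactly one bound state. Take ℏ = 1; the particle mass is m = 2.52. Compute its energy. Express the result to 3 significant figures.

E = -8.92

For x ≠ 0 the bound state is ψ ∝ e^{−κ|x|}; integrating the TISE across the delta gives the cusp condition 2κ = 2mg/ℏ², so κ = 6.703.
Then E = −ℏ²κ²/(2m) = −mg²/(2ℏ²) = -8.915.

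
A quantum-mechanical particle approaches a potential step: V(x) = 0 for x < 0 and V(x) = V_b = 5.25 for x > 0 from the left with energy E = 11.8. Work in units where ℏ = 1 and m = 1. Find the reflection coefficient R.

On each side the TISE gives plane waves with k = √(2m(E − V))/ℏ: k₁ = √(2·1·11.8) = 4.858, k₂ = √(2·1·6.55) = 3.619.
Continuity of ψ and ψ′ at the step yields the reflection amplitude r = (k₁ − k₂)/(k₁ + k₂) = 0.1461; thus R = |r|² = 0.02135, T = 0.9787.

R = 0.0213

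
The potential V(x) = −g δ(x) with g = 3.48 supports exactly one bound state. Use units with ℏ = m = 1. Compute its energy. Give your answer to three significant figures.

E = -6.06

For x ≠ 0 the bound state is ψ ∝ e^{−κ|x|}; integrating the TISE across the delta gives the cusp condition 2κ = 2mg/ℏ², so κ = 3.480.
Then E = −ℏ²κ²/(2m) = −mg²/(2ℏ²) = -6.055.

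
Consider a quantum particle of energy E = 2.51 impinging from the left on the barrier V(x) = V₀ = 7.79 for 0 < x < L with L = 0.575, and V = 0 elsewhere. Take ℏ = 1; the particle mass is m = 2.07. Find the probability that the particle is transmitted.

T = 0.0160

E < V₀: inside the barrier ψ ∝ e^{±κx} with κ = √(2m(V₀ − E))/ℏ = 4.675.
κL = 2.688, sinh(κL) = 7.320.
The exact tunnelling result is T⁻¹ = 1 + V₀² sinh²(κL) / [4E(V₀ − E)] = 62.33, so T = 0.0160.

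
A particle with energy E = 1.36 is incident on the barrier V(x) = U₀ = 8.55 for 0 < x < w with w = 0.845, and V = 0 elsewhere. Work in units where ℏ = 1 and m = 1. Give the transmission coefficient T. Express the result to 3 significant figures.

Since E < U₀ the interior solution is evanescent with decay constant κ = √(2m(U₀ − E))/ℏ = 3.792.
κw = 3.204, sinh(κw) = 12.30.
The exact tunnelling result is T⁻¹ = 1 + U₀² sinh²(κw) / [4E(U₀ − E)] = 283.7, so T = 0.00352.

T = 0.00352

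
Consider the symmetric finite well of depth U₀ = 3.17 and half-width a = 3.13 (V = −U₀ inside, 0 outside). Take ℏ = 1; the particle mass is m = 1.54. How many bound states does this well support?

N = 7

Define the well-strength parameter z₀ = (a/ℏ)√(2mU₀) = 3.13 × √(2·1.54·3.17) = 9.780.
A new bound state (alternating even/odd) appears each time z₀ passes a multiple of π/2, so N = ⌊2z₀/π⌋ + 1 = ⌊6.226⌋ + 1 = 7.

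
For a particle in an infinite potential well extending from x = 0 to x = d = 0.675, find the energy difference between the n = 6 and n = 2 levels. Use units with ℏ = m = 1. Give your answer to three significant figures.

E_n = n²π²ℏ²/(2md²), so ΔE = (6² − 2²) π²ℏ²/(2md²).
ΔE = 32 × π² / (2 × 1 × 0.675²) = 346.6.

ΔE = 347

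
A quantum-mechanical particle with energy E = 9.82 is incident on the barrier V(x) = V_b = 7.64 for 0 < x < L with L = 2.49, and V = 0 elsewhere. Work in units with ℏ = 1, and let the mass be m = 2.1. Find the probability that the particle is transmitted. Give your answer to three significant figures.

E > V_b: inside the barrier k₂ = √(2m(E − V_b))/ℏ = 3.026, k₂L = 7.534.
T = [1 + V_b² sin²(k₂L) / (4E(E − V_b))]⁻¹ = 1/1.614 = 0.619.

T = 0.619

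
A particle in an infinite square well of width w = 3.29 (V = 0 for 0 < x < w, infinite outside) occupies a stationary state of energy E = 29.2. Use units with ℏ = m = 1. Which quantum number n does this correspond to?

n = 8

For an infinite well E_n = n²π²ℏ²/(2mw²), so n = (w/πℏ)√(2mE).
n = (3.29/π) × √(2 × 1 × 29.2) = 8.003 → n = 8.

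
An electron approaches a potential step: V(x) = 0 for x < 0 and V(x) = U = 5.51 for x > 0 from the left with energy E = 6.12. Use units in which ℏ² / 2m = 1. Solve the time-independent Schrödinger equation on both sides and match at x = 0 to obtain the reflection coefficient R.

On each side the TISE gives plane waves with k = √(2m(E − V))/ℏ: k₁ = √(2·½·6.12) = 2.474, k₂ = √(2·½·0.61) = 0.7810.
Matching ψ and ψ′ at x = 0 gives r = (k₁ − k₂)/(k₁ + k₂), so R = r² = 0.2705 and T = 1 − R = 0.7295.

R = 0.270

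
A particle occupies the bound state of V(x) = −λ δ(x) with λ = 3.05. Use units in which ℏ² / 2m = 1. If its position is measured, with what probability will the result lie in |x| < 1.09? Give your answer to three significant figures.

P = 0.964

The normalised bound state is ψ = √κ e^{−κ|x|} with κ = mλ/ℏ² = 1.525.
P(|x| < d) = ∫_{−d}^{d} κ e^{−2κ|x|} dx = 1 − e^{−2κd} = 1 − e^{−3.325} = 0.9640.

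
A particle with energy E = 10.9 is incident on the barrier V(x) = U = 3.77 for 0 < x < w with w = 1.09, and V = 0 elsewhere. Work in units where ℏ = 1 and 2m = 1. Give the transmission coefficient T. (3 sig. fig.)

Above the barrier the interior wavenumber is k₂ = √(2m(E − U))/ℏ = 2.670, giving phase k₂w = 2.911.
T = [1 + U² sin²(k₂w) / (4E(E − U))]⁻¹ = 1/1.002 = 0.998.

T = 0.998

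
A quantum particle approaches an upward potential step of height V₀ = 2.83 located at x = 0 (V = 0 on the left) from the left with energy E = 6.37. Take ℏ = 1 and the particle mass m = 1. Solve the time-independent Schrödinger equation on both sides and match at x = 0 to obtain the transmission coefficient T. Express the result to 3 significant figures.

On each side the TISE gives plane waves with k = √(2m(E − V))/ℏ: k₁ = √(2·1·6.37) = 3.569, k₂ = √(2·1·3.54) = 2.661.
Matching ψ and ψ′ at x = 0 gives r = (k₁ − k₂)/(k₁ + k₂), so R = r² = 0.02126 and T = 1 − R = 0.9787.

T = 0.979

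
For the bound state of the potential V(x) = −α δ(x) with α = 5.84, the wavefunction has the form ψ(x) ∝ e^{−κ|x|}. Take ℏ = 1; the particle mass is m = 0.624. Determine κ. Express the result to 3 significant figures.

κ = 3.64

Integrate −(ℏ²/2m)ψ'' − αδ(x)ψ = Eψ from −ε to +ε: the ψ'' term gives ψ'(0⁺) − ψ'(0⁻) and the δ term gives −(2mα/ℏ²)ψ(0).
With ψ ∝ e^{−κ|x|} this yields −2κ = −2mα/ℏ², so κ = mα/ℏ² = 3.644.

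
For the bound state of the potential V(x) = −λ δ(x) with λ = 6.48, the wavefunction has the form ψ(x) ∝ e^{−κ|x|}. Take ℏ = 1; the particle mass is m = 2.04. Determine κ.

κ = 13.2

Integrate −(ℏ²/2m)ψ'' − λδ(x)ψ = Eψ from −ε to +ε: the ψ'' term gives ψ'(0⁺) − ψ'(0⁻) and the δ term gives −(2mλ/ℏ²)ψ(0).
With ψ ∝ e^{−κ|x|} this yields −2κ = −2mλ/ℏ², so κ = mλ/ℏ² = 13.22.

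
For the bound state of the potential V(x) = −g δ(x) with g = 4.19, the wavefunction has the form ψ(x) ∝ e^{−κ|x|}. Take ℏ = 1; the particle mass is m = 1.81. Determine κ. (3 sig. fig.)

κ = 7.58

Integrate −(ℏ²/2m)ψ'' − gδ(x)ψ = Eψ from −ε to +ε: the ψ'' term gives ψ'(0⁺) − ψ'(0⁻) and the δ term gives −(2mg/ℏ²)ψ(0).
With ψ ∝ e^{−κ|x|} this yields −2κ = −2mg/ℏ², so κ = mg/ℏ² = 7.584.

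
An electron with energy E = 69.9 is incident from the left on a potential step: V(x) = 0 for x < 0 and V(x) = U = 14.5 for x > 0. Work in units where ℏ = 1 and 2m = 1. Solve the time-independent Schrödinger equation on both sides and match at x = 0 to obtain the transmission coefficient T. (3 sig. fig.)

T = 0.997

The wavenumbers are k₁ = √(2mE)/ℏ = 8.361 on the left and k₂ = √(2m(E − U))/ℏ = 7.443 on the right.
Continuity of ψ and ψ′ at the step yields the reflection amplitude r = (k₁ − k₂)/(k₁ + k₂) = 0.05806; thus R = |r|² = 0.003371, T = 0.9966.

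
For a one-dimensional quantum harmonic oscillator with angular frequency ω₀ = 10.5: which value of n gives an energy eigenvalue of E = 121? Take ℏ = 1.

n = 11

E_n = ℏω₀(n + ½) ⇒ n = E/(ℏω₀) − ½ = 121/10.5 − 0.5 = 11.024 → n = 11.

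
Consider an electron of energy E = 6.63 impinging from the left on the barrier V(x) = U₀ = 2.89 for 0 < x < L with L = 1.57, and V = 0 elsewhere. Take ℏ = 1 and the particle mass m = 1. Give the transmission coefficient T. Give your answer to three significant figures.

T = 0.934

Above the barrier the interior wavenumber is k₂ = √(2m(E − U₀))/ℏ = 2.735, giving phase k₂L = 4.294.
T = [1 + U₀² sin²(k₂L) / (4E(E − U₀))]⁻¹ = 1/1.070 = 0.934.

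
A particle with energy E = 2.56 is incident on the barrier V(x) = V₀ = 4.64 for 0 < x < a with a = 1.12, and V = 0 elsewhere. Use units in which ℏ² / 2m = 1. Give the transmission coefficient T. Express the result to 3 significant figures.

E < V₀: inside the barrier ψ ∝ e^{±κx} with κ = √(2m(V₀ − E))/ℏ = 1.442.
κa = 1.615, sinh(κa) = 2.415.
The exact tunnelling result is T⁻¹ = 1 + V₀² sinh²(κa) / [4E(V₀ − E)] = 6.897, so T = 0.145.

T = 0.145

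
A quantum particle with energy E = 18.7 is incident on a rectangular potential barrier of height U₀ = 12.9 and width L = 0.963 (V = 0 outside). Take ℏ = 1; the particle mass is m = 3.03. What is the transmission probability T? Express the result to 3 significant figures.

Above the barrier the interior wavenumber is k₂ = √(2m(E − U₀))/ℏ = 5.929, giving phase k₂L = 5.709.
T = [1 + U₀² sin²(k₂L) / (4E(E − U₀))]⁻¹ = 1/1.113 = 0.898.

T = 0.898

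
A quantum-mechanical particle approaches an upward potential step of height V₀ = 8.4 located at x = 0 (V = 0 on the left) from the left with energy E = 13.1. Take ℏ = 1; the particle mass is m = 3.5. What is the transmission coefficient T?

T = 0.937

The wavenumbers are k₁ = √(2mE)/ℏ = 9.576 on the left and k₂ = √(2m(E − V₀))/ℏ = 5.736 on the right.
Continuity of ψ and ψ′ at the step yields the reflection amplitude r = (k₁ − k₂)/(k₁ + k₂) = 0.2508; thus R = |r|² = 0.06290, T = 0.9371.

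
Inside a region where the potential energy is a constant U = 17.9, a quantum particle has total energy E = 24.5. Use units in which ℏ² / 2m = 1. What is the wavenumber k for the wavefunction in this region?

With E > U the solution is oscillatory, ψ ∝ e^{±ikx} with k = √(2m(E − U))/ℏ.
k = √(2 × 0.5 × 6.6) = 2.569.

k = 2.57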